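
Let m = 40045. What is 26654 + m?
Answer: 66699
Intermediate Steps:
26654 + m = 26654 + 40045 = 66699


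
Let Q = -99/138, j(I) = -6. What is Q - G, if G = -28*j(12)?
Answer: -7761/46 ≈ -168.72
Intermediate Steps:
Q = -33/46 (Q = (1/138)*(-99) = -33/46 ≈ -0.71739)
G = 168 (G = -28*(-6) = 168)
Q - G = -33/46 - 1*168 = -33/46 - 168 = -7761/46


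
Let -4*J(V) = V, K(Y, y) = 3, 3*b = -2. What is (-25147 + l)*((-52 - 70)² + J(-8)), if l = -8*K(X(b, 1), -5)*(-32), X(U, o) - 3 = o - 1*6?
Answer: -362905794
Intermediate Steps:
b = -⅔ (b = (⅓)*(-2) = -⅔ ≈ -0.66667)
X(U, o) = -3 + o (X(U, o) = 3 + (o - 1*6) = 3 + (o - 6) = 3 + (-6 + o) = -3 + o)
l = 768 (l = -8*3*(-32) = -24*(-32) = 768)
J(V) = -V/4
(-25147 + l)*((-52 - 70)² + J(-8)) = (-25147 + 768)*((-52 - 70)² - ¼*(-8)) = -24379*((-122)² + 2) = -24379*(14884 + 2) = -24379*14886 = -362905794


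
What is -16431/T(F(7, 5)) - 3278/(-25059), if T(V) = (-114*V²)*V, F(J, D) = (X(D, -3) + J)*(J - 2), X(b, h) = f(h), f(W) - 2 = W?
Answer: 1166825381/8570178000 ≈ 0.13615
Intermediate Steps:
f(W) = 2 + W
X(b, h) = 2 + h
F(J, D) = (-1 + J)*(-2 + J) (F(J, D) = ((2 - 3) + J)*(J - 2) = (-1 + J)*(-2 + J))
T(V) = -114*V³
-16431/T(F(7, 5)) - 3278/(-25059) = -16431*(-1/(114*(2 + 7² - 3*7)³)) - 3278/(-25059) = -16431*(-1/(114*(2 + 49 - 21)³)) - 3278*(-1/25059) = -16431/((-114*30³)) + 3278/25059 = -16431/((-114*27000)) + 3278/25059 = -16431/(-3078000) + 3278/25059 = -16431*(-1/3078000) + 3278/25059 = 5477/1026000 + 3278/25059 = 1166825381/8570178000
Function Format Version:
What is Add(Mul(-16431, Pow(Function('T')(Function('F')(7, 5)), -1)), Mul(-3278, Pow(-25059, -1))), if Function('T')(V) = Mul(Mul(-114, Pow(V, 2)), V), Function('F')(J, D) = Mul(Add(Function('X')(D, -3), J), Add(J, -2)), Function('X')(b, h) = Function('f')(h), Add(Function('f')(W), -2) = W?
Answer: Rational(1166825381, 8570178000) ≈ 0.13615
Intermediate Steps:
Function('f')(W) = Add(2, W)
Function('X')(b, h) = Add(2, h)
Function('F')(J, D) = Mul(Add(-1, J), Add(-2, J)) (Function('F')(J, D) = Mul(Add(Add(2, -3), J), Add(J, -2)) = Mul(Add(-1, J), Add(-2, J)))
Function('T')(V) = Mul(-114, Pow(V, 3))
Add(Mul(-16431, Pow(Function('T')(Function('F')(7, 5)), -1)), Mul(-3278, Pow(-25059, -1))) = Add(Mul(-16431, Pow(Mul(-114, Pow(Add(2, Pow(7, 2), Mul(-3, 7)), 3)), -1)), Mul(-3278, Pow(-25059, -1))) = Add(Mul(-16431, Pow(Mul(-114, Pow(Add(2, 49, -21), 3)), -1)), Mul(-3278, Rational(-1, 25059))) = Add(Mul(-16431, Pow(Mul(-114, Pow(30, 3)), -1)), Rational(3278, 25059)) = Add(Mul(-16431, Pow(Mul(-114, 27000), -1)), Rational(3278, 25059)) = Add(Mul(-16431, Pow(-3078000, -1)), Rational(3278, 25059)) = Add(Mul(-16431, Rational(-1, 3078000)), Rational(3278, 25059)) = Add(Rational(5477, 1026000), Rational(3278, 25059)) = Rational(1166825381, 8570178000)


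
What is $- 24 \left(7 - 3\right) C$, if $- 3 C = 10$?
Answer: $320$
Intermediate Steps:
$C = - \frac{10}{3}$ ($C = \left(- \frac{1}{3}\right) 10 = - \frac{10}{3} \approx -3.3333$)
$- 24 \left(7 - 3\right) C = - 24 \left(7 - 3\right) \left(- \frac{10}{3}\right) = \left(-24\right) 4 \left(- \frac{10}{3}\right) = \left(-96\right) \left(- \frac{10}{3}\right) = 320$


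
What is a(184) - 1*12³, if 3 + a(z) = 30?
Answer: -1701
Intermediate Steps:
a(z) = 27 (a(z) = -3 + 30 = 27)
a(184) - 1*12³ = 27 - 1*12³ = 27 - 1*1728 = 27 - 1728 = -1701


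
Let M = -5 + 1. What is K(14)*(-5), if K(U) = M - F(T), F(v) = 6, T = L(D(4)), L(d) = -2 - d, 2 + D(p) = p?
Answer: 50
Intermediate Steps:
D(p) = -2 + p
T = -4 (T = -2 - (-2 + 4) = -2 - 1*2 = -2 - 2 = -4)
M = -4
K(U) = -10 (K(U) = -4 - 1*6 = -4 - 6 = -10)
K(14)*(-5) = -10*(-5) = 50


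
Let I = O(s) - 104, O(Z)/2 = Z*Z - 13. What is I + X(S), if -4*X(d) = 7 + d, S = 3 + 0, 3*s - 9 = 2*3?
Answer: -165/2 ≈ -82.500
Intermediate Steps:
s = 5 (s = 3 + (2*3)/3 = 3 + (⅓)*6 = 3 + 2 = 5)
S = 3
X(d) = -7/4 - d/4 (X(d) = -(7 + d)/4 = -7/4 - d/4)
O(Z) = -26 + 2*Z² (O(Z) = 2*(Z*Z - 13) = 2*(Z² - 13) = 2*(-13 + Z²) = -26 + 2*Z²)
I = -80 (I = (-26 + 2*5²) - 104 = (-26 + 2*25) - 104 = (-26 + 50) - 104 = 24 - 104 = -80)
I + X(S) = -80 + (-7/4 - ¼*3) = -80 + (-7/4 - ¾) = -80 - 5/2 = -165/2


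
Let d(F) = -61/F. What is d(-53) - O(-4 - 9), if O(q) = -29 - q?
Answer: 909/53 ≈ 17.151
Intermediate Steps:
d(-53) - O(-4 - 9) = -61/(-53) - (-29 - (-4 - 9)) = -61*(-1/53) - (-29 - 1*(-13)) = 61/53 - (-29 + 13) = 61/53 - 1*(-16) = 61/53 + 16 = 909/53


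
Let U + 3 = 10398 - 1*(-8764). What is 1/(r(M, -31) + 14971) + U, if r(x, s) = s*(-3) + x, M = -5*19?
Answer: 286791072/14969 ≈ 19159.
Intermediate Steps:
M = -95
r(x, s) = x - 3*s (r(x, s) = -3*s + x = x - 3*s)
U = 19159 (U = -3 + (10398 - 1*(-8764)) = -3 + (10398 + 8764) = -3 + 19162 = 19159)
1/(r(M, -31) + 14971) + U = 1/((-95 - 3*(-31)) + 14971) + 19159 = 1/((-95 + 93) + 14971) + 19159 = 1/(-2 + 14971) + 19159 = 1/14969 + 19159 = 286791072/14969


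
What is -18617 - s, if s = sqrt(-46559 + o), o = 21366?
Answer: -18617 - I*sqrt(25193) ≈ -18617.0 - 158.72*I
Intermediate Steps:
s = I*sqrt(25193) (s = sqrt(-46559 + 21366) = sqrt(-25193) = I*sqrt(25193) ≈ 158.72*I)
-18617 - s = -18617 - I*sqrt(25193)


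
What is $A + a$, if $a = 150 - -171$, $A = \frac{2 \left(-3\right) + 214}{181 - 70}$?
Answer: $\frac{35839}{111} \approx 322.87$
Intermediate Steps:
$A = \frac{208}{111}$ ($A = \frac{-6 + 214}{111} = 208 \cdot \frac{1}{111} = \frac{208}{111} \approx 1.8739$)
$a = 321$ ($a = 150 + 171 = 321$)
$A + a = \frac{208}{111} + 321 = \frac{35839}{111}$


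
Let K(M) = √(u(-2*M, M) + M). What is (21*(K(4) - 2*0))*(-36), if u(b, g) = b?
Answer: -1512*I ≈ -1512.0*I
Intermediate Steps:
K(M) = √(-M) (K(M) = √(-2*M + M) = √(-M))
(21*(K(4) - 2*0))*(-36) = (21*(√(-1*4) - 2*0))*(-36) = (21*(√(-4) + 0))*(-36) = (21*(2*I + 0))*(-36) = (21*(2*I))*(-36) = (42*I)*(-36) = -1512*I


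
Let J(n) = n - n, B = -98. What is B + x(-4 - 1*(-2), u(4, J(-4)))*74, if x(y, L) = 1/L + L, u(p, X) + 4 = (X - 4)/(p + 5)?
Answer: -79837/180 ≈ -443.54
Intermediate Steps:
J(n) = 0
u(p, X) = -4 + (-4 + X)/(5 + p) (u(p, X) = -4 + (X - 4)/(p + 5) = -4 + (-4 + X)/(5 + p))
x(y, L) = L + 1/L (x(y, L) = 1/L + L = L + 1/L)
B + x(-4 - 1*(-2), u(4, J(-4)))*74 = -98 + ((-24 + 0 - 4*4)/(5 + 4) + 1/((-24 + 0 - 4*4)/(5 + 4)))*74 = -98 + ((-24 + 0 - 16)/9 + 1/((-24 + 0 - 16)/9))*74 = -98 + ((⅑)*(-40) + 1/((⅑)*(-40)))*74 = -98 + (-40/9 + 1/(-40/9))*74 = -98 + (-40/9 - 9/40)*74 = -98 - 1681/360*74 = -98 - 62197/180 = -79837/180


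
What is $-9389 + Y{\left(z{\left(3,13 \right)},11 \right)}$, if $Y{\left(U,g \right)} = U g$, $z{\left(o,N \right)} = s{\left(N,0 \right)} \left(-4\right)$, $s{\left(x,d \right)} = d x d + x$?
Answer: $-9961$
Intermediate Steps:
$s{\left(x,d \right)} = x + x d^{2}$ ($s{\left(x,d \right)} = x d^{2} + x = x + x d^{2}$)
$z{\left(o,N \right)} = - 4 N$ ($z{\left(o,N \right)} = N \left(1 + 0^{2}\right) \left(-4\right) = N \left(1 + 0\right) \left(-4\right) = N 1 \left(-4\right) = N \left(-4\right) = - 4 N$)
$-9389 + Y{\left(z{\left(3,13 \right)},11 \right)} = -9389 + \left(-4\right) 13 \cdot 11 = -9389 - 572 = -9961$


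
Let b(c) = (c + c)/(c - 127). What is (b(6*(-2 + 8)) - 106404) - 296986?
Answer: -36708562/91 ≈ -4.0339e+5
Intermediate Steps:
b(c) = 2*c/(-127 + c) (b(c) = (2*c)/(-127 + c) = 2*c/(-127 + c))
(b(6*(-2 + 8)) - 106404) - 296986 = (2*(6*(-2 + 8))/(-127 + 6*(-2 + 8)) - 106404) - 296986 = (2*(6*6)/(-127 + 6*6) - 106404) - 296986 = (2*36/(-127 + 36) - 106404) - 296986 = (2*36/(-91) - 106404) - 296986 = (2*36*(-1/91) - 106404) - 296986 = (-72/91 - 106404) - 296986 = -9682836/91 - 296986 = -36708562/91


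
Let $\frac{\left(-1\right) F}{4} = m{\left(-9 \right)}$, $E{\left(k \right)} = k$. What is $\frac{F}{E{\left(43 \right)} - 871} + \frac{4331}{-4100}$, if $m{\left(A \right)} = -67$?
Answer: $- \frac{1171217}{848700} \approx -1.38$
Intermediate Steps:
$F = 268$ ($F = \left(-4\right) \left(-67\right) = 268$)
$\frac{F}{E{\left(43 \right)} - 871} + \frac{4331}{-4100} = \frac{268}{43 - 871} + \frac{4331}{-4100} = \frac{268}{43 - 871} + 4331 \left(- \frac{1}{4100}\right) = \frac{268}{-828} - \frac{4331}{4100} = 268 \left(- \frac{1}{828}\right) - \frac{4331}{4100} = - \frac{67}{207} - \frac{4331}{4100} = - \frac{1171217}{848700}$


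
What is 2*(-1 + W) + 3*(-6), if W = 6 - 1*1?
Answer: -10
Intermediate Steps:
W = 5 (W = 6 - 1 = 5)
2*(-1 + W) + 3*(-6) = 2*(-1 + 5) + 3*(-6) = 2*4 - 18 = 8 - 18 = -10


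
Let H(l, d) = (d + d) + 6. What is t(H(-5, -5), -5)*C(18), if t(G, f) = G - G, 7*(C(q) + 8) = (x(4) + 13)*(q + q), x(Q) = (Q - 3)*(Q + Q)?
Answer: 0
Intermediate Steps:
H(l, d) = 6 + 2*d (H(l, d) = 2*d + 6 = 6 + 2*d)
x(Q) = 2*Q*(-3 + Q) (x(Q) = (-3 + Q)*(2*Q) = 2*Q*(-3 + Q))
C(q) = -8 + 6*q (C(q) = -8 + ((2*4*(-3 + 4) + 13)*(q + q))/7 = -8 + ((2*4*1 + 13)*(2*q))/7 = -8 + ((8 + 13)*(2*q))/7 = -8 + (21*(2*q))/7 = -8 + (42*q)/7 = -8 + 6*q)
t(G, f) = 0
t(H(-5, -5), -5)*C(18) = 0*(-8 + 6*18) = 0*(-8 + 108) = 0*100 = 0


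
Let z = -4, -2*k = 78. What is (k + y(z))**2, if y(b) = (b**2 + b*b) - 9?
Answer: 256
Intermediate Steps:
k = -39 (k = -1/2*78 = -39)
y(b) = -9 + 2*b**2 (y(b) = (b**2 + b**2) - 9 = 2*b**2 - 9 = -9 + 2*b**2)
(k + y(z))**2 = (-39 + (-9 + 2*(-4)**2))**2 = (-39 + (-9 + 2*16))**2 = (-39 + (-9 + 32))**2 = (-39 + 23)**2 = (-16)**2 = 256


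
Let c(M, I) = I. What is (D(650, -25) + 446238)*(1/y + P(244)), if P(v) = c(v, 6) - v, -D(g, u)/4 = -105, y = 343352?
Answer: -18249948972975/171676 ≈ -1.0630e+8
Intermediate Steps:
D(g, u) = 420 (D(g, u) = -4*(-105) = 420)
P(v) = 6 - v
(D(650, -25) + 446238)*(1/y + P(244)) = (420 + 446238)*(1/343352 + (6 - 1*244)) = 446658*(1/343352 + (6 - 244)) = 446658*(1/343352 - 238) = 446658*(-81717775/343352) = -18249948972975/171676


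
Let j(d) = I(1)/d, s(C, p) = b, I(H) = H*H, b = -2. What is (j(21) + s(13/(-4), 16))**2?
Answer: 1681/441 ≈ 3.8118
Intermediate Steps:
I(H) = H**2
s(C, p) = -2
j(d) = 1/d (j(d) = 1**2/d = 1/d)
(j(21) + s(13/(-4), 16))**2 = (1/21 - 2)**2 = (-41/21)**2 = 1681/441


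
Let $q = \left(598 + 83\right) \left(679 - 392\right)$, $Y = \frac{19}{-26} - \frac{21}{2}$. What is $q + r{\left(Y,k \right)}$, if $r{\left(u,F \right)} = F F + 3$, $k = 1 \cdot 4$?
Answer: $195466$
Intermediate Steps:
$Y = - \frac{146}{13}$ ($Y = 19 \left(- \frac{1}{26}\right) - \frac{21}{2} = - \frac{19}{26} - \frac{21}{2} = - \frac{146}{13} \approx -11.231$)
$k = 4$
$r{\left(u,F \right)} = 3 + F^{2}$ ($r{\left(u,F \right)} = F^{2} + 3 = 3 + F^{2}$)
$q = 195447$ ($q = 681 \cdot 287 = 195447$)
$q + r{\left(Y,k \right)} = 195447 + \left(3 + 4^{2}\right) = 195447 + \left(3 + 16\right) = 195447 + 19 = 195466$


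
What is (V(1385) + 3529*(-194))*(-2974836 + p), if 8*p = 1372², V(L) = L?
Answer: 1871764682658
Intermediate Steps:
p = 235298 (p = (⅛)*1372² = (⅛)*1882384 = 235298)
(V(1385) + 3529*(-194))*(-2974836 + p) = (1385 + 3529*(-194))*(-2974836 + 235298) = (1385 - 684626)*(-2739538) = -683241*(-2739538) = 1871764682658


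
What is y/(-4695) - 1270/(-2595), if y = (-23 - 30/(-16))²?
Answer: 20499587/51983040 ≈ 0.39435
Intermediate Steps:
y = 28561/64 (y = (-23 - 30*(-1/16))² = (-23 + 15/8)² = (-169/8)² = 28561/64 ≈ 446.27)
y/(-4695) - 1270/(-2595) = (28561/64)/(-4695) - 1270/(-2595) = (28561/64)*(-1/4695) - 1270*(-1/2595) = -28561/300480 + 254/519 = 20499587/51983040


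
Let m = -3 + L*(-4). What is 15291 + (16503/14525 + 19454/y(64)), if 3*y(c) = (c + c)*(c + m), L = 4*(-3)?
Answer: 1549920961353/101326400 ≈ 15296.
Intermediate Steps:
L = -12
m = 45 (m = -3 - 12*(-4) = -3 + 48 = 45)
y(c) = 2*c*(45 + c)/3 (y(c) = ((c + c)*(c + 45))/3 = ((2*c)*(45 + c))/3 = (2*c*(45 + c))/3 = 2*c*(45 + c)/3)
15291 + (16503/14525 + 19454/y(64)) = 15291 + (16503/14525 + 19454/(((⅔)*64*(45 + 64)))) = 15291 + (16503*(1/14525) + 19454/(((⅔)*64*109))) = 15291 + (16503/14525 + 19454/(13952/3)) = 15291 + (16503/14525 + 19454*(3/13952)) = 15291 + (16503/14525 + 29181/6976) = 15291 + 538978953/101326400 = 1549920961353/101326400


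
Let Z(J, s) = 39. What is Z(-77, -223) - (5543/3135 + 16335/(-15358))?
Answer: 1843826701/48147330 ≈ 38.296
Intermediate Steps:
Z(-77, -223) - (5543/3135 + 16335/(-15358)) = 39 - (5543/3135 + 16335/(-15358)) = 39 - (5543*(1/3135) + 16335*(-1/15358)) = 39 - (5543/3135 - 16335/15358) = 39 - 1*33919169/48147330 = 39 - 33919169/48147330 = 1843826701/48147330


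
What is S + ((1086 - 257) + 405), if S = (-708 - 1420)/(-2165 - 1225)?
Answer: 2092694/1695 ≈ 1234.6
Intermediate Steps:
S = 1064/1695 (S = -2128/(-3390) = -2128*(-1/3390) = 1064/1695 ≈ 0.62773)
S + ((1086 - 257) + 405) = 1064/1695 + ((1086 - 257) + 405) = 1064/1695 + (829 + 405) = 1064/1695 + 1234 = 2092694/1695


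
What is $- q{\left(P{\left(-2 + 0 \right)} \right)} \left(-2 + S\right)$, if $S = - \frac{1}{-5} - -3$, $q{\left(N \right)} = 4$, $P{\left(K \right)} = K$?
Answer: $- \frac{24}{5} \approx -4.8$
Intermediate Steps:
$S = \frac{16}{5}$ ($S = \left(-1\right) \left(- \frac{1}{5}\right) + 3 = \frac{1}{5} + 3 = \frac{16}{5} \approx 3.2$)
$- q{\left(P{\left(-2 + 0 \right)} \right)} \left(-2 + S\right) = \left(-1\right) 4 \left(-2 + \frac{16}{5}\right) = \left(-4\right) \frac{6}{5} = - \frac{24}{5}$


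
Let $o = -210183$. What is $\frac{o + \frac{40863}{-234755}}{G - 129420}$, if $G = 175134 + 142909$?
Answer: $- \frac{49341551028}{44280192365} \approx -1.1143$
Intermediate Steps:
$G = 318043$
$\frac{o + \frac{40863}{-234755}}{G - 129420} = \frac{-210183 + \frac{40863}{-234755}}{318043 - 129420} = \frac{-210183 + 40863 \left(- \frac{1}{234755}\right)}{318043 - 129420} = \frac{-210183 - \frac{40863}{234755}}{188623} = \left(- \frac{49341551028}{234755}\right) \frac{1}{188623} = - \frac{49341551028}{44280192365}$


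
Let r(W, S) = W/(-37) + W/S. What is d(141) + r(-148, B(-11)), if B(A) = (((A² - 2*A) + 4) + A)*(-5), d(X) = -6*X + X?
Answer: -119133/170 ≈ -700.78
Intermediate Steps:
d(X) = -5*X
B(A) = -20 - 5*A² + 5*A (B(A) = ((4 + A² - 2*A) + A)*(-5) = (4 + A² - A)*(-5) = -20 - 5*A² + 5*A)
r(W, S) = -W/37 + W/S (r(W, S) = W*(-1/37) + W/S = -W/37 + W/S)
d(141) + r(-148, B(-11)) = -5*141 + (-1/37*(-148) - 148/(-20 - 5*(-11)² + 5*(-11))) = -705 + (4 - 148/(-20 - 5*121 - 55)) = -705 + (4 - 148/(-20 - 605 - 55)) = -705 + (4 - 148/(-680)) = -705 + (4 - 148*(-1/680)) = -705 + (4 + 37/170) = -705 + 717/170 = -119133/170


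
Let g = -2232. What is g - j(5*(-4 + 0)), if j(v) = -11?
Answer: -2221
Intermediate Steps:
g - j(5*(-4 + 0)) = -2232 - 1*(-11) = -2232 + 11 = -2221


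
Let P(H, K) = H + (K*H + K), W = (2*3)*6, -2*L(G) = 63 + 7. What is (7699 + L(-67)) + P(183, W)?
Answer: 14471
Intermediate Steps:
L(G) = -35 (L(G) = -(63 + 7)/2 = -1/2*70 = -35)
W = 36 (W = 6*6 = 36)
P(H, K) = H + K + H*K (P(H, K) = H + (H*K + K) = H + (K + H*K) = H + K + H*K)
(7699 + L(-67)) + P(183, W) = (7699 - 35) + (183 + 36 + 183*36) = 7664 + (183 + 36 + 6588) = 7664 + 6807 = 14471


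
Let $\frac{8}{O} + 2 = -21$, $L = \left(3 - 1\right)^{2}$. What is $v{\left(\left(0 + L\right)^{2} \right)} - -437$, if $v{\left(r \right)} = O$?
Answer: $\frac{10043}{23} \approx 436.65$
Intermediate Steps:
$L = 4$ ($L = 2^{2} = 4$)
$O = - \frac{8}{23}$ ($O = \frac{8}{-2 - 21} = \frac{8}{-23} = 8 \left(- \frac{1}{23}\right) = - \frac{8}{23} \approx -0.34783$)
$v{\left(r \right)} = - \frac{8}{23}$
$v{\left(\left(0 + L\right)^{2} \right)} - -437 = - \frac{8}{23} - -437 = - \frac{8}{23} + 437 = \frac{10043}{23}$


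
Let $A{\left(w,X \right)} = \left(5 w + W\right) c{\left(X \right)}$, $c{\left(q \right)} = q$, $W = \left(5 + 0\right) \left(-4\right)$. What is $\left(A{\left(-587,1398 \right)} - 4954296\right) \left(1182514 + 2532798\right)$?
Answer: $-33755043630432$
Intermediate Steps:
$W = -20$ ($W = 5 \left(-4\right) = -20$)
$A{\left(w,X \right)} = X \left(-20 + 5 w\right)$ ($A{\left(w,X \right)} = \left(5 w - 20\right) X = \left(-20 + 5 w\right) X = X \left(-20 + 5 w\right)$)
$\left(A{\left(-587,1398 \right)} - 4954296\right) \left(1182514 + 2532798\right) = \left(5 \cdot 1398 \left(-4 - 587\right) - 4954296\right) \left(1182514 + 2532798\right) = \left(5 \cdot 1398 \left(-591\right) - 4954296\right) 3715312 = \left(-4131090 - 4954296\right) 3715312 = \left(-9085386\right) 3715312 = -33755043630432$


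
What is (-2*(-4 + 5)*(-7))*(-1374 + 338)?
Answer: -14504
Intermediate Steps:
(-2*(-4 + 5)*(-7))*(-1374 + 338) = (-2*1*(-7))*(-1036) = -2*(-7)*(-1036) = 14*(-1036) = -14504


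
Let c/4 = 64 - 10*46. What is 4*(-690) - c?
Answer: -1176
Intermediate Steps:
c = -1584 (c = 4*(64 - 10*46) = 4*(64 - 460) = 4*(-396) = -1584)
4*(-690) - c = 4*(-690) - 1*(-1584) = -2760 + 1584 = -1176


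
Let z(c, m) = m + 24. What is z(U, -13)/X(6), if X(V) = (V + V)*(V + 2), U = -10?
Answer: 11/96 ≈ 0.11458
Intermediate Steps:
z(c, m) = 24 + m
X(V) = 2*V*(2 + V) (X(V) = (2*V)*(2 + V) = 2*V*(2 + V))
z(U, -13)/X(6) = (24 - 13)/((2*6*(2 + 6))) = 11/((2*6*8)) = 11/96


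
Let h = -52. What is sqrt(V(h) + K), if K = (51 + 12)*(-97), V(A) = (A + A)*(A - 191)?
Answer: 3*sqrt(2129) ≈ 138.42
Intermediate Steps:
V(A) = 2*A*(-191 + A) (V(A) = (2*A)*(-191 + A) = 2*A*(-191 + A))
K = -6111 (K = 63*(-97) = -6111)
sqrt(V(h) + K) = sqrt(2*(-52)*(-191 - 52) - 6111) = sqrt(2*(-52)*(-243) - 6111) = sqrt(25272 - 6111) = sqrt(19161) = 3*sqrt(2129)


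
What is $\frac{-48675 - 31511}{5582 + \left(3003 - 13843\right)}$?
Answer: $\frac{40093}{2629} \approx 15.25$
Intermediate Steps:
$\frac{-48675 - 31511}{5582 + \left(3003 - 13843\right)} = - \frac{80186}{5582 + \left(3003 - 13843\right)} = - \frac{80186}{5582 - 10840} = - \frac{80186}{-5258} = \left(-80186\right) \left(- \frac{1}{5258}\right) = \frac{40093}{2629}$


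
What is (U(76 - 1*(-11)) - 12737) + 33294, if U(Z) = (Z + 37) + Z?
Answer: 20768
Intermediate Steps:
U(Z) = 37 + 2*Z (U(Z) = (37 + Z) + Z = 37 + 2*Z)
(U(76 - 1*(-11)) - 12737) + 33294 = ((37 + 2*(76 - 1*(-11))) - 12737) + 33294 = ((37 + 2*(76 + 11)) - 12737) + 33294 = ((37 + 2*87) - 12737) + 33294 = ((37 + 174) - 12737) + 33294 = (211 - 12737) + 33294 = -12526 + 33294 = 20768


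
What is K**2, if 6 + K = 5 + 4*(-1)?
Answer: 25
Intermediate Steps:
K = -5 (K = -6 + (5 + 4*(-1)) = -6 + (5 - 4) = -6 + 1 = -5)
K**2 = (-5)**2 = 25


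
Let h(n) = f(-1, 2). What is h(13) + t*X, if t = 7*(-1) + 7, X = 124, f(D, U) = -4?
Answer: -4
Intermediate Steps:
h(n) = -4
t = 0 (t = -7 + 7 = 0)
h(13) + t*X = -4 + 0*124 = -4 + 0 = -4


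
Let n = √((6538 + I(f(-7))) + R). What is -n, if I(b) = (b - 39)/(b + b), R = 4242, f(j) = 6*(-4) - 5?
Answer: -√9066966/29 ≈ -103.83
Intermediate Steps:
f(j) = -29 (f(j) = -24 - 5 = -29)
I(b) = (-39 + b)/(2*b) (I(b) = (-39 + b)/((2*b)) = (-39 + b)*(1/(2*b)) = (-39 + b)/(2*b))
n = √9066966/29 (n = √((6538 + (½)*(-39 - 29)/(-29)) + 4242) = √((6538 + (½)*(-1/29)*(-68)) + 4242) = √((6538 + 34/29) + 4242) = √(189636/29 + 4242) = √(312654/29) = √9066966/29 ≈ 103.83)
-n = -√9066966/29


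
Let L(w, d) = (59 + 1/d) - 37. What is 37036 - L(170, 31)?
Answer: 1147433/31 ≈ 37014.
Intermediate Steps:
L(w, d) = 22 + 1/d
37036 - L(170, 31) = 37036 - (22 + 1/31) = 37036 - 1*683/31 = 37036 - 683/31 = 1147433/31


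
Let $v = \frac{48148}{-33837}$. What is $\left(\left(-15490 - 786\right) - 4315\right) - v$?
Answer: $- \frac{696689519}{33837} \approx -20590.0$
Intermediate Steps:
$v = - \frac{48148}{33837}$ ($v = 48148 \left(- \frac{1}{33837}\right) = - \frac{48148}{33837} \approx -1.4229$)
$\left(\left(-15490 - 786\right) - 4315\right) - v = \left(\left(-15490 - 786\right) - 4315\right) - - \frac{48148}{33837} = \left(-16276 - 4315\right) + \frac{48148}{33837} = -20591 + \frac{48148}{33837} = - \frac{696689519}{33837}$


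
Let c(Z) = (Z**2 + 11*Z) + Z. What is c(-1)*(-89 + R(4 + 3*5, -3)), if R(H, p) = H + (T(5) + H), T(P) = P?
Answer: 506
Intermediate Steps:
c(Z) = Z**2 + 12*Z
R(H, p) = 5 + 2*H (R(H, p) = H + (5 + H) = 5 + 2*H)
c(-1)*(-89 + R(4 + 3*5, -3)) = (-(12 - 1))*(-89 + (5 + 2*(4 + 3*5))) = (-1*11)*(-89 + (5 + 2*(4 + 15))) = -11*(-89 + (5 + 2*19)) = -11*(-89 + (5 + 38)) = -11*(-89 + 43) = -11*(-46) = 506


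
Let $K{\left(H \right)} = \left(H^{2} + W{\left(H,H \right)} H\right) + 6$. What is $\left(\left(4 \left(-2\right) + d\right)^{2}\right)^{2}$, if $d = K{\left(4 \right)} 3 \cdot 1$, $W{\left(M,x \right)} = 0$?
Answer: $11316496$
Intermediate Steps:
$K{\left(H \right)} = 6 + H^{2}$ ($K{\left(H \right)} = \left(H^{2} + 0 H\right) + 6 = \left(H^{2} + 0\right) + 6 = H^{2} + 6 = 6 + H^{2}$)
$d = 66$ ($d = \left(6 + 4^{2}\right) 3 \cdot 1 = \left(6 + 16\right) 3 \cdot 1 = 22 \cdot 3 \cdot 1 = 66 \cdot 1 = 66$)
$\left(\left(4 \left(-2\right) + d\right)^{2}\right)^{2} = \left(\left(4 \left(-2\right) + 66\right)^{2}\right)^{2} = \left(\left(-8 + 66\right)^{2}\right)^{2} = \left(58^{2}\right)^{2} = 3364^{2} = 11316496$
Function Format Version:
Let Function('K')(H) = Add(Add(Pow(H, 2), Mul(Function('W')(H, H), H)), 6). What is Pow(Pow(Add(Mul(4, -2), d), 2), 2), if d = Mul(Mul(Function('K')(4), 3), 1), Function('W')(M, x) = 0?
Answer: 11316496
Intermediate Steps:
Function('K')(H) = Add(6, Pow(H, 2)) (Function('K')(H) = Add(Add(Pow(H, 2), Mul(0, H)), 6) = Add(Add(Pow(H, 2), 0), 6) = Add(Pow(H, 2), 6) = Add(6, Pow(H, 2)))
d = 66 (d = Mul(Mul(Add(6, Pow(4, 2)), 3), 1) = Mul(Mul(Add(6, 16), 3), 1) = Mul(Mul(22, 3), 1) = Mul(66, 1) = 66)
Pow(Pow(Add(Mul(4, -2), d), 2), 2) = Pow(Pow(Add(Mul(4, -2), 66), 2), 2) = Pow(Pow(Add(-8, 66), 2), 2) = Pow(Pow(58, 2), 2) = Pow(3364, 2) = 11316496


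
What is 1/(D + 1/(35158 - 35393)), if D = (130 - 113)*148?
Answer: 235/591259 ≈ 0.00039746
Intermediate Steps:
D = 2516 (D = 17*148 = 2516)
1/(D + 1/(35158 - 35393)) = 1/(2516 + 1/(35158 - 35393)) = 1/(2516 + 1/(-235)) = 1/(2516 - 1/235) = 1/(591259/235) = 235/591259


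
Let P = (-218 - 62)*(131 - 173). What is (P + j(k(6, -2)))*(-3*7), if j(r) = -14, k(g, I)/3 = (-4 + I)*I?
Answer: -246666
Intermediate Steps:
k(g, I) = 3*I*(-4 + I) (k(g, I) = 3*((-4 + I)*I) = 3*(I*(-4 + I)) = 3*I*(-4 + I))
P = 11760 (P = -280*(-42) = 11760)
(P + j(k(6, -2)))*(-3*7) = (11760 - 14)*(-3*7) = 11746*(-21) = -246666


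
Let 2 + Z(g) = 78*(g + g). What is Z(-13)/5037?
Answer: -2030/5037 ≈ -0.40302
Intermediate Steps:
Z(g) = -2 + 156*g (Z(g) = -2 + 78*(g + g) = -2 + 78*(2*g) = -2 + 156*g)
Z(-13)/5037 = (-2 + 156*(-13))/5037 = (-2 - 2028)*(1/5037) = -2030*1/5037 = -2030/5037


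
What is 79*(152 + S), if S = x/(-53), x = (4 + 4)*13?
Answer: 628208/53 ≈ 11853.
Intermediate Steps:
x = 104 (x = 8*13 = 104)
S = -104/53 (S = 104/(-53) = 104*(-1/53) = -104/53 ≈ -1.9623)
79*(152 + S) = 79*(152 - 104/53) = 79*(7952/53) = 628208/53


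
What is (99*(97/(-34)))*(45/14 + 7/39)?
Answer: -348909/364 ≈ -958.54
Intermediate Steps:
(99*(97/(-34)))*(45/14 + 7/39) = (99*(97*(-1/34)))*(45*(1/14) + 7*(1/39)) = (99*(-97/34))*(45/14 + 7/39) = -9603/34*1853/546 = -348909/364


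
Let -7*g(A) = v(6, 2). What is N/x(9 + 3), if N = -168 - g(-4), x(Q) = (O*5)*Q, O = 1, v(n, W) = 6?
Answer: -39/14 ≈ -2.7857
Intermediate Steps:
g(A) = -6/7 (g(A) = -⅐*6 = -6/7)
x(Q) = 5*Q (x(Q) = (1*5)*Q = 5*Q)
N = -1170/7 (N = -168 - 1*(-6/7) = -168 + 6/7 = -1170/7 ≈ -167.14)
N/x(9 + 3) = -1170*1/(5*(9 + 3))/7 = -1170/(7*(5*12)) = -1170/7/60 = -1170/7*1/60 = -39/14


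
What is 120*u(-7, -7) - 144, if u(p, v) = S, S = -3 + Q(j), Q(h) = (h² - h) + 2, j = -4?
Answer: 2136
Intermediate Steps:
Q(h) = 2 + h² - h
S = 19 (S = -3 + (2 + (-4)² - 1*(-4)) = -3 + (2 + 16 + 4) = -3 + 22 = 19)
u(p, v) = 19
120*u(-7, -7) - 144 = 120*19 - 144 = 2280 - 144 = 2136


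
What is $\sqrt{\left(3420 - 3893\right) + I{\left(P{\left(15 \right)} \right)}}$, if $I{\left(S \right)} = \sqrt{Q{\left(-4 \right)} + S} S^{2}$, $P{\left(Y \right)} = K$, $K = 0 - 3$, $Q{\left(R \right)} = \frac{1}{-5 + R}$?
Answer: $\sqrt{-473 + 6 i \sqrt{7}} \approx 0.3649 + 21.752 i$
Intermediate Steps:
$K = -3$ ($K = 0 - 3 = -3$)
$P{\left(Y \right)} = -3$
$I{\left(S \right)} = S^{2} \sqrt{- \frac{1}{9} + S}$ ($I{\left(S \right)} = \sqrt{\frac{1}{-5 - 4} + S} S^{2} = \sqrt{\frac{1}{-9} + S} S^{2} = \sqrt{- \frac{1}{9} + S} S^{2} = S^{2} \sqrt{- \frac{1}{9} + S}$)
$\sqrt{\left(3420 - 3893\right) + I{\left(P{\left(15 \right)} \right)}} = \sqrt{\left(3420 - 3893\right) + \frac{\left(-3\right)^{2} \sqrt{-1 + 9 \left(-3\right)}}{3}} = \sqrt{-473 + \frac{1}{3} \cdot 9 \sqrt{-1 - 27}} = \sqrt{-473 + \frac{1}{3} \cdot 9 \sqrt{-28}} = \sqrt{-473 + \frac{1}{3} \cdot 9 \cdot 2 i \sqrt{7}} = \sqrt{-473 + 6 i \sqrt{7}}$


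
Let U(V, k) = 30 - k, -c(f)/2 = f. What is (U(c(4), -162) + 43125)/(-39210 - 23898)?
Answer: -4813/7012 ≈ -0.68639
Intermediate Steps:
c(f) = -2*f
(U(c(4), -162) + 43125)/(-39210 - 23898) = ((30 - 1*(-162)) + 43125)/(-39210 - 23898) = ((30 + 162) + 43125)/(-63108) = (192 + 43125)*(-1/63108) = 43317*(-1/63108) = -4813/7012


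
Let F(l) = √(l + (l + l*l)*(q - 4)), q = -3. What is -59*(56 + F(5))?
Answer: -3304 - 59*I*√205 ≈ -3304.0 - 844.75*I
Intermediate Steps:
F(l) = √(-7*l² - 6*l) (F(l) = √(l + (l + l*l)*(-3 - 4)) = √(l + (l + l²)*(-7)) = √(l + (-7*l - 7*l²)) = √(-7*l² - 6*l))
-59*(56 + F(5)) = -59*(56 + √(-1*5*(6 + 7*5))) = -59*(56 + √(-1*5*(6 + 35))) = -59*(56 + √(-1*5*41)) = -59*(56 + √(-205)) = -59*(56 + I*√205) = -3304 - 59*I*√205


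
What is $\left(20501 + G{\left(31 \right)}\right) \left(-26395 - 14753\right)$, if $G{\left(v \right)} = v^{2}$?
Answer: $-883118376$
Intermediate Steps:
$\left(20501 + G{\left(31 \right)}\right) \left(-26395 - 14753\right) = \left(20501 + 31^{2}\right) \left(-26395 - 14753\right) = \left(20501 + 961\right) \left(-41148\right) = 21462 \left(-41148\right) = -883118376$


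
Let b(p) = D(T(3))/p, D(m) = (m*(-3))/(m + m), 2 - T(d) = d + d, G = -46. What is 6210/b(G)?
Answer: 190440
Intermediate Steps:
T(d) = 2 - 2*d (T(d) = 2 - (d + d) = 2 - 2*d)
D(m) = -3/2 (D(m) = (-3*m)/((2*m)) = (-3*m)*(1/(2*m)) = -3/2)
b(p) = -3/(2*p)
6210/b(G) = 6210/((-3/2/(-46))) = 6210/((-3/2*(-1/46))) = 6210/(3/92) = 6210*(92/3) = 190440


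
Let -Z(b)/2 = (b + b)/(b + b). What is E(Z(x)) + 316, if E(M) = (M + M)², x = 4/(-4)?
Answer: 332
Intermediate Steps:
x = -1 (x = 4*(-¼) = -1)
Z(b) = -2 (Z(b) = -2*(b + b)/(b + b) = -2*2*b/(2*b) = -2*2*b*1/(2*b) = -2*1 = -2)
E(M) = 4*M² (E(M) = (2*M)² = 4*M²)
E(Z(x)) + 316 = 4*(-2)² + 316 = 4*4 + 316 = 16 + 316 = 332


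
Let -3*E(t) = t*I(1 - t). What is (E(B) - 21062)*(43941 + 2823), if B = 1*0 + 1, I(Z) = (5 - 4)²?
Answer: -984958956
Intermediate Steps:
I(Z) = 1 (I(Z) = 1² = 1)
B = 1 (B = 0 + 1 = 1)
E(t) = -t/3
(E(B) - 21062)*(43941 + 2823) = (-⅓*1 - 21062)*(43941 + 2823) = (-⅓ - 21062)*46764 = -63187/3*46764 = -984958956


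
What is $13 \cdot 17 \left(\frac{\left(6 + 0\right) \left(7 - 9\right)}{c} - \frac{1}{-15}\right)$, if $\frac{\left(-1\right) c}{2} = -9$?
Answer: $- \frac{663}{5} \approx -132.6$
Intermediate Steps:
$c = 18$ ($c = \left(-2\right) \left(-9\right) = 18$)
$13 \cdot 17 \left(\frac{\left(6 + 0\right) \left(7 - 9\right)}{c} - \frac{1}{-15}\right) = 13 \cdot 17 \left(\frac{\left(6 + 0\right) \left(7 - 9\right)}{18} - \frac{1}{-15}\right) = 221 \left(6 \left(-2\right) \frac{1}{18} - - \frac{1}{15}\right) = 221 \left(\left(-12\right) \frac{1}{18} + \frac{1}{15}\right) = 221 \left(- \frac{2}{3} + \frac{1}{15}\right) = 221 \left(- \frac{3}{5}\right) = - \frac{663}{5}$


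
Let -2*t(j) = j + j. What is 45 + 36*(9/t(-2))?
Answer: 207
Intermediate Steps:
t(j) = -j (t(j) = -(j + j)/2 = -j)
45 + 36*(9/t(-2)) = 45 + 36*(9/((-1*(-2)))) = 45 + 36*(9/2) = 45 + 162 = 207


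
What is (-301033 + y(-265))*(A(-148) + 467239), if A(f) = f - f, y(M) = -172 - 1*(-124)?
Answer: -140676785359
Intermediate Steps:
y(M) = -48 (y(M) = -172 + 124 = -48)
A(f) = 0
(-301033 + y(-265))*(A(-148) + 467239) = (-301033 - 48)*(0 + 467239) = -301081*467239 = -140676785359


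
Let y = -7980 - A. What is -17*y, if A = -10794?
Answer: -47838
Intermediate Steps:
y = 2814 (y = -7980 - 1*(-10794) = -7980 + 10794 = 2814)
-17*y = -17*2814 = -47838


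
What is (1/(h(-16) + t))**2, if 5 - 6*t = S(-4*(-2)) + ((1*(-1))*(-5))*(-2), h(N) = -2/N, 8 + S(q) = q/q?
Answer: 576/8281 ≈ 0.069557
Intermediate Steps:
S(q) = -7 (S(q) = -8 + q/q = -8 + 1 = -7)
t = 11/3 (t = 5/6 - (-7 + ((1*(-1))*(-5))*(-2))/6 = 5/6 - (-7 - 1*(-5)*(-2))/6 = 5/6 - (-7 + 5*(-2))/6 = 5/6 - (-7 - 10)/6 = 5/6 - 1/6*(-17) = 5/6 + 17/6 = 11/3 ≈ 3.6667)
(1/(h(-16) + t))**2 = (1/(-2/(-16) + 11/3))**2 = (1/(-2*(-1/16) + 11/3))**2 = (1/(1/8 + 11/3))**2 = (1/(91/24))**2 = (24/91)**2 = 576/8281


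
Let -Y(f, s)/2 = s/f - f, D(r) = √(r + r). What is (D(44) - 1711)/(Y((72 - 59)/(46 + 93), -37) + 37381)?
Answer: -3091777/68977559 + 3614*√22/68977559 ≈ -0.044577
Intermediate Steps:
D(r) = √2*√r (D(r) = √(2*r) = √2*√r)
Y(f, s) = 2*f - 2*s/f (Y(f, s) = -2*(s/f - f) = -2*(-f + s/f) = 2*f - 2*s/f)
(D(44) - 1711)/(Y((72 - 59)/(46 + 93), -37) + 37381) = (√2*√44 - 1711)/((2*((72 - 59)/(46 + 93)) - 2*(-37)/(72 - 59)/(46 + 93)) + 37381) = (√2*(2*√11) - 1711)/((2*(13/139) - 2*(-37)/13/139) + 37381) = (2*√22 - 1711)/((2*(13*(1/139)) - 2*(-37)/13*(1/139)) + 37381) = (-1711 + 2*√22)/((2*(13/139) - 2*(-37)/13/139) + 37381) = (-1711 + 2*√22)/((26/139 - 2*(-37)*139/13) + 37381) = (-1711 + 2*√22)/((26/139 + 10286/13) + 37381) = (-1711 + 2*√22)/(1430092/1807 + 37381) = (-1711 + 2*√22)/(68977559/1807) = (-1711 + 2*√22)*(1807/68977559) = -3091777/68977559 + 3614*√22/68977559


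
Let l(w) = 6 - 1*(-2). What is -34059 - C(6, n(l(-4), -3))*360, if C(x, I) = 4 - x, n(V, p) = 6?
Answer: -33339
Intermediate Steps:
l(w) = 8 (l(w) = 6 + 2 = 8)
-34059 - C(6, n(l(-4), -3))*360 = -34059 - (4 - 1*6)*360 = -34059 - (4 - 6)*360 = -34059 - (-2)*360 = -34059 - 1*(-720) = -34059 + 720 = -33339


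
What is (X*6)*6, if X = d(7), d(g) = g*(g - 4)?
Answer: 756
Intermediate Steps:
d(g) = g*(-4 + g)
X = 21 (X = 7*(-4 + 7) = 7*3 = 21)
(X*6)*6 = (21*6)*6 = 126*6 = 756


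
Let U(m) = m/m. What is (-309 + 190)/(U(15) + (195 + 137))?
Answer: -119/333 ≈ -0.35736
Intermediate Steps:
U(m) = 1
(-309 + 190)/(U(15) + (195 + 137)) = (-309 + 190)/(1 + (195 + 137)) = -119/(1 + 332) = -119/333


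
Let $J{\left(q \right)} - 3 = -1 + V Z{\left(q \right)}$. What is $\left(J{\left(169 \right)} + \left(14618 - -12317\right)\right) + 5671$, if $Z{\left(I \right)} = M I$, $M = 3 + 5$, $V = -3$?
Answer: $28552$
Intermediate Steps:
$M = 8$
$Z{\left(I \right)} = 8 I$
$J{\left(q \right)} = 2 - 24 q$ ($J{\left(q \right)} = 3 - \left(1 + 3 \cdot 8 q\right) = 3 - \left(1 + 24 q\right) = 2 - 24 q$)
$\left(J{\left(169 \right)} + \left(14618 - -12317\right)\right) + 5671 = \left(\left(2 - 4056\right) + \left(14618 - -12317\right)\right) + 5671 = \left(\left(2 - 4056\right) + \left(14618 + 12317\right)\right) + 5671 = \left(-4054 + 26935\right) + 5671 = 22881 + 5671 = 28552$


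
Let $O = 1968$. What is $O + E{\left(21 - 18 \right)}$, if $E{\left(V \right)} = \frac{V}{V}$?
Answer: $1969$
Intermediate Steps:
$E{\left(V \right)} = 1$
$O + E{\left(21 - 18 \right)} = 1968 + 1 = 1969$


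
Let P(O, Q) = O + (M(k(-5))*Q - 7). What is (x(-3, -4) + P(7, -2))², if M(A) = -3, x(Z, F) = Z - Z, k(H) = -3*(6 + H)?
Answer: 36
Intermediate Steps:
k(H) = -18 - 3*H
x(Z, F) = 0
P(O, Q) = -7 + O - 3*Q (P(O, Q) = O + (-3*Q - 7) = O + (-7 - 3*Q) = -7 + O - 3*Q)
(x(-3, -4) + P(7, -2))² = (0 + (-7 + 7 - 3*(-2)))² = (0 + (-7 + 7 + 6))² = (0 + 6)² = 6² = 36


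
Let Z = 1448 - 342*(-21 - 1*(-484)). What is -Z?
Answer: 156898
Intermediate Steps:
Z = -156898 (Z = 1448 - 342*(-21 + 484) = 1448 - 342*463 = 1448 - 158346 = -156898)
-Z = -1*(-156898) = 156898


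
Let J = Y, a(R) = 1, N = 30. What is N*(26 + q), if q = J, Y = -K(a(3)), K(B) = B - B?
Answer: 780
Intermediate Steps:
K(B) = 0
Y = 0 (Y = -1*0 = 0)
J = 0
q = 0
N*(26 + q) = 30*(26 + 0) = 30*26 = 780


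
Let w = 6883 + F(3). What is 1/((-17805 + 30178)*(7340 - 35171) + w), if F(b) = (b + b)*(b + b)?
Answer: -1/344346044 ≈ -2.9041e-9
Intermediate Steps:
F(b) = 4*b² (F(b) = (2*b)*(2*b) = 4*b²)
w = 6919 (w = 6883 + 4*3² = 6883 + 4*9 = 6883 + 36 = 6919)
1/((-17805 + 30178)*(7340 - 35171) + w) = 1/((-17805 + 30178)*(7340 - 35171) + 6919) = 1/(12373*(-27831) + 6919) = 1/(-344352963 + 6919) = 1/(-344346044) = -1/344346044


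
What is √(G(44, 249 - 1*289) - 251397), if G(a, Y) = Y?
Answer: I*√251437 ≈ 501.44*I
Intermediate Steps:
√(G(44, 249 - 1*289) - 251397) = √((249 - 1*289) - 251397) = √((249 - 289) - 251397) = √(-40 - 251397) = √(-251437) = I*√251437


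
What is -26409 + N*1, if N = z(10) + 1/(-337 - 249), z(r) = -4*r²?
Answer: -15710075/586 ≈ -26809.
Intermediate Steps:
N = -234401/586 (N = -4*10² + 1/(-337 - 249) = -4*100 + 1/(-586) = -400 - 1/586 = -234401/586 ≈ -400.00)
-26409 + N*1 = -26409 - 234401/586*1 = -26409 - 234401/586 = -15710075/586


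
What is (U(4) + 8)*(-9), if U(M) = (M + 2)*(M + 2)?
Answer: -396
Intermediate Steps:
U(M) = (2 + M)² (U(M) = (2 + M)*(2 + M) = (2 + M)²)
(U(4) + 8)*(-9) = ((2 + 4)² + 8)*(-9) = (6² + 8)*(-9) = (36 + 8)*(-9) = 44*(-9) = -396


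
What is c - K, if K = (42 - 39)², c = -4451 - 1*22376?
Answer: -26836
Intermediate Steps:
c = -26827 (c = -4451 - 22376 = -26827)
K = 9 (K = 3² = 9)
c - K = -26827 - 1*9 = -26827 - 9 = -26836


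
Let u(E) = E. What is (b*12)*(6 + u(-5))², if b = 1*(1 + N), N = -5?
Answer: -48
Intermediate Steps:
b = -4 (b = 1*(1 - 5) = 1*(-4) = -4)
(b*12)*(6 + u(-5))² = (-4*12)*(6 - 5)² = -48*1² = -48*1 = -48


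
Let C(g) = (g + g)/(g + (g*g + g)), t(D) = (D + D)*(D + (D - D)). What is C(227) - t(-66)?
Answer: -1995046/229 ≈ -8712.0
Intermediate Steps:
t(D) = 2*D**2 (t(D) = (2*D)*(D + 0) = (2*D)*D = 2*D**2)
C(g) = 2*g/(g**2 + 2*g) (C(g) = (2*g)/(g + (g**2 + g)) = (2*g)/(g + (g + g**2)) = (2*g)/(g**2 + 2*g) = 2*g/(g**2 + 2*g))
C(227) - t(-66) = 2/(2 + 227) - 2*(-66)**2 = 2/229 - 2*4356 = 2*(1/229) - 1*8712 = 2/229 - 8712 = -1995046/229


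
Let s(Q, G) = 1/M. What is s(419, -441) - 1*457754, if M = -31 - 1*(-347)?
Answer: -144650263/316 ≈ -4.5775e+5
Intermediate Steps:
M = 316 (M = -31 + 347 = 316)
s(Q, G) = 1/316
s(419, -441) - 1*457754 = 1/316 - 1*457754 = 1/316 - 457754 = -144650263/316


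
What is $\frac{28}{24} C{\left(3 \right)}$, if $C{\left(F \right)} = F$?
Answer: $\frac{7}{2} \approx 3.5$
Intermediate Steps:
$\frac{28}{24} C{\left(3 \right)} = \frac{28}{24} \cdot 3 = 28 \cdot \frac{1}{24} \cdot 3 = \frac{7}{6} \cdot 3 = \frac{7}{2}$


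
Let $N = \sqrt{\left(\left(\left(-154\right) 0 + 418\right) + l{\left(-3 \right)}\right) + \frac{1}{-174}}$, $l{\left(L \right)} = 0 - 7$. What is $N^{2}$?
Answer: $\frac{71513}{174} \approx 410.99$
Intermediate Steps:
$l{\left(L \right)} = -7$ ($l{\left(L \right)} = 0 - 7 = -7$)
$N = \frac{\sqrt{12443262}}{174}$ ($N = \sqrt{\left(\left(\left(-154\right) 0 + 418\right) - 7\right) + \frac{1}{-174}} = \sqrt{\left(\left(0 + 418\right) - 7\right) - \frac{1}{174}} = \sqrt{\left(418 - 7\right) - \frac{1}{174}} = \sqrt{411 - \frac{1}{174}} = \sqrt{\frac{71513}{174}} = \frac{\sqrt{12443262}}{174} \approx 20.273$)
$N^{2} = \left(\frac{\sqrt{12443262}}{174}\right)^{2} = \frac{71513}{174}$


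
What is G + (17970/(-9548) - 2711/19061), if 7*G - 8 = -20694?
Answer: -38441996053/12999602 ≈ -2957.2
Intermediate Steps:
G = -20686/7 (G = 8/7 + (1/7)*(-20694) = 8/7 - 20694/7 = -20686/7 ≈ -2955.1)
G + (17970/(-9548) - 2711/19061) = -20686/7 + (17970/(-9548) - 2711/19061) = -20686/7 + (17970*(-1/9548) - 2711*1/19061) = -20686/7 + (-8985/4774 - 2711/19061) = -20686/7 - 26315057/12999602 = -38441996053/12999602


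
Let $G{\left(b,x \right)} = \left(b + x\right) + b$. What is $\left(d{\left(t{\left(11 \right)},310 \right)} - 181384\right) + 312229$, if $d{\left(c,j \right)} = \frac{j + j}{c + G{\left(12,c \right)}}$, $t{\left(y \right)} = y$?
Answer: $\frac{3009745}{23} \approx 1.3086 \cdot 10^{5}$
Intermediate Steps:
$G{\left(b,x \right)} = x + 2 b$
$d{\left(c,j \right)} = \frac{2 j}{24 + 2 c}$ ($d{\left(c,j \right)} = \frac{j + j}{c + \left(c + 2 \cdot 12\right)} = \frac{2 j}{c + \left(c + 24\right)} = \frac{2 j}{c + \left(24 + c\right)} = \frac{2 j}{24 + 2 c}$)
$\left(d{\left(t{\left(11 \right)},310 \right)} - 181384\right) + 312229 = \left(\frac{310}{12 + 11} - 181384\right) + 312229 = \left(\frac{310}{23} - 181384\right) + 312229 = - \frac{4171522}{23} + 312229 = \frac{3009745}{23}$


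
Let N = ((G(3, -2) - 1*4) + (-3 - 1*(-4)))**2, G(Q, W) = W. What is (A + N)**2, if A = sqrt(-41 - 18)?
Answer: (25 + I*sqrt(59))**2 ≈ 566.0 + 384.06*I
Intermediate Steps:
A = I*sqrt(59) (A = sqrt(-59) = I*sqrt(59) ≈ 7.6811*I)
N = 25 (N = ((-2 - 1*4) + (-3 - 1*(-4)))**2 = ((-2 - 4) + (-3 + 4))**2 = (-6 + 1)**2 = (-5)**2 = 25)
(A + N)**2 = (I*sqrt(59) + 25)**2 = (25 + I*sqrt(59))**2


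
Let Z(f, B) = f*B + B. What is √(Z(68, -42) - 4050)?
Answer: 6*I*√193 ≈ 83.355*I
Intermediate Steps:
Z(f, B) = B + B*f (Z(f, B) = B*f + B = B + B*f)
√(Z(68, -42) - 4050) = √(-42*(1 + 68) - 4050) = √(-42*69 - 4050) = √(-2898 - 4050) = √(-6948) = 6*I*√193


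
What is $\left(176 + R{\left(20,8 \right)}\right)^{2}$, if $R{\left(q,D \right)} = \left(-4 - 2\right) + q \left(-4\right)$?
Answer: $8100$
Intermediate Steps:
$R{\left(q,D \right)} = -6 - 4 q$
$\left(176 + R{\left(20,8 \right)}\right)^{2} = \left(176 - 86\right)^{2} = 90^{2} = 8100$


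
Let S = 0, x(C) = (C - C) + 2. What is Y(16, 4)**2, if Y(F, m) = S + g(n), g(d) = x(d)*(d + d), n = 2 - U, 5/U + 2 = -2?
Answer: 169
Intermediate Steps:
U = -5/4 (U = 5/(-2 - 2) = 5/(-4) = 5*(-1/4) = -5/4 ≈ -1.2500)
x(C) = 2 (x(C) = 0 + 2 = 2)
n = 13/4 (n = 2 - 1*(-5/4) = 2 + 5/4 = 13/4 ≈ 3.2500)
g(d) = 4*d (g(d) = 2*(d + d) = 2*(2*d) = 4*d)
Y(F, m) = 13 (Y(F, m) = 0 + 4*(13/4) = 0 + 13 = 13)
Y(16, 4)**2 = 13**2 = 169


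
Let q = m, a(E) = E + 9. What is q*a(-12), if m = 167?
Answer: -501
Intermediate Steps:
a(E) = 9 + E
q = 167
q*a(-12) = 167*(9 - 12) = 167*(-3) = -501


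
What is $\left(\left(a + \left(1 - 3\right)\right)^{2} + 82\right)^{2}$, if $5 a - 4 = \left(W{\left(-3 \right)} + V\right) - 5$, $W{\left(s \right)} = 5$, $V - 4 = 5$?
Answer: $\frac{4239481}{625} \approx 6783.2$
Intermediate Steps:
$V = 9$ ($V = 4 + 5 = 9$)
$a = \frac{13}{5}$ ($a = \frac{4}{5} + \frac{\left(5 + 9\right) - 5}{5} = \frac{4}{5} + \frac{14 - 5}{5} = \frac{4}{5} + \frac{1}{5} \cdot 9 = \frac{4}{5} + \frac{9}{5} = \frac{13}{5} \approx 2.6$)
$\left(\left(a + \left(1 - 3\right)\right)^{2} + 82\right)^{2} = \left(\left(\frac{13}{5} + \left(1 - 3\right)\right)^{2} + 82\right)^{2} = \left(\left(\frac{13}{5} - 2\right)^{2} + 82\right)^{2} = \left(\left(\frac{3}{5}\right)^{2} + 82\right)^{2} = \left(\frac{9}{25} + 82\right)^{2} = \left(\frac{2059}{25}\right)^{2} = \frac{4239481}{625}$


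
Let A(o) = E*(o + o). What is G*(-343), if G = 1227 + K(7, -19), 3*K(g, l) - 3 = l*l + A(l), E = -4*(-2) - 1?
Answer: -1296197/3 ≈ -4.3207e+5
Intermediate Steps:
E = 7 (E = 8 - 1 = 7)
A(o) = 14*o (A(o) = 7*(o + o) = 7*(2*o) = 14*o)
K(g, l) = 1 + l²/3 + 14*l/3 (K(g, l) = 1 + (l*l + 14*l)/3 = 1 + (l² + 14*l)/3 = 1 + (l²/3 + 14*l/3) = 1 + l²/3 + 14*l/3)
G = 3779/3 (G = 1227 + (1 + (⅓)*(-19)² + (14/3)*(-19)) = 1227 + (1 + (⅓)*361 - 266/3) = 1227 + (1 + 361/3 - 266/3) = 1227 + 98/3 = 3779/3 ≈ 1259.7)
G*(-343) = (3779/3)*(-343) = -1296197/3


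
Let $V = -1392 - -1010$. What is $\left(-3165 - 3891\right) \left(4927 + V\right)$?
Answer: $-32069520$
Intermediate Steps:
$V = -382$ ($V = -1392 + 1010 = -382$)
$\left(-3165 - 3891\right) \left(4927 + V\right) = \left(-3165 - 3891\right) \left(4927 - 382\right) = \left(-7056\right) 4545 = -32069520$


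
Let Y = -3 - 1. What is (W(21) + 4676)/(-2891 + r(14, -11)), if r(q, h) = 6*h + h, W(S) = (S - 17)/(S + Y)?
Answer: -9937/6307 ≈ -1.5756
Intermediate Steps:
Y = -4
W(S) = (-17 + S)/(-4 + S) (W(S) = (S - 17)/(S - 4) = (-17 + S)/(-4 + S))
r(q, h) = 7*h
(W(21) + 4676)/(-2891 + r(14, -11)) = ((-17 + 21)/(-4 + 21) + 4676)/(-2891 + 7*(-11)) = (4/17 + 4676)/(-2891 - 77) = ((1/17)*4 + 4676)/(-2968) = (4/17 + 4676)*(-1/2968) = (79496/17)*(-1/2968) = -9937/6307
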